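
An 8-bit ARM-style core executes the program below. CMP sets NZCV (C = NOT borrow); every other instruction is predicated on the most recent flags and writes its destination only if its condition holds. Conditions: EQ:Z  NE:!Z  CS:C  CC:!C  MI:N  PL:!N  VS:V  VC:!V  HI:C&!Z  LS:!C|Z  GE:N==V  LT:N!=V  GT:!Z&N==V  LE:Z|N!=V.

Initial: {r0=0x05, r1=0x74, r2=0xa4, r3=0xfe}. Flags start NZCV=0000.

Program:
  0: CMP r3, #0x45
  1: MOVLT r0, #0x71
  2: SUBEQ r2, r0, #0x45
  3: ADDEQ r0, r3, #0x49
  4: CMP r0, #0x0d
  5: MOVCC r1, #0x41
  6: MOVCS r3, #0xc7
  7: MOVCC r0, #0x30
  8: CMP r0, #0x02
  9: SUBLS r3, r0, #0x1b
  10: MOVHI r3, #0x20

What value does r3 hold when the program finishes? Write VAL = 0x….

0: ✓ CMP  NZCV=1010
1: ✓ MOVLT  r0←0x71
2: · SUBEQ
3: · ADDEQ
4: ✓ CMP  NZCV=0010
5: · MOVCC
6: ✓ MOVCS  r3←0xc7
7: · MOVCC
8: ✓ CMP  NZCV=0010
9: · SUBLS
10: ✓ MOVHI  r3←0x20

VAL = 0x20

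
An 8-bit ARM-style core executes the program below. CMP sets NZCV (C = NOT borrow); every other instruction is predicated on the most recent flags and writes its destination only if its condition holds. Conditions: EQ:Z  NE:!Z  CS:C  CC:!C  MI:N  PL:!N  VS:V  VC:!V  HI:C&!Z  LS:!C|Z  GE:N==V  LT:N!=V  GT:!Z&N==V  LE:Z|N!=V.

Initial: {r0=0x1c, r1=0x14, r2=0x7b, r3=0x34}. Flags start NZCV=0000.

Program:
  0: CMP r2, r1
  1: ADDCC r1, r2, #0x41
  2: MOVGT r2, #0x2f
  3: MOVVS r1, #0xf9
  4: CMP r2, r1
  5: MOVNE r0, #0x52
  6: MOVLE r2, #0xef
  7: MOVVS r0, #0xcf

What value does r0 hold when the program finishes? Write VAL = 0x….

VAL = 0x52

0: ✓ CMP  NZCV=0010
1: · ADDCC
2: ✓ MOVGT  r2←0x2f
3: · MOVVS
4: ✓ CMP  NZCV=0010
5: ✓ MOVNE  r0←0x52
6: · MOVLE
7: · MOVVS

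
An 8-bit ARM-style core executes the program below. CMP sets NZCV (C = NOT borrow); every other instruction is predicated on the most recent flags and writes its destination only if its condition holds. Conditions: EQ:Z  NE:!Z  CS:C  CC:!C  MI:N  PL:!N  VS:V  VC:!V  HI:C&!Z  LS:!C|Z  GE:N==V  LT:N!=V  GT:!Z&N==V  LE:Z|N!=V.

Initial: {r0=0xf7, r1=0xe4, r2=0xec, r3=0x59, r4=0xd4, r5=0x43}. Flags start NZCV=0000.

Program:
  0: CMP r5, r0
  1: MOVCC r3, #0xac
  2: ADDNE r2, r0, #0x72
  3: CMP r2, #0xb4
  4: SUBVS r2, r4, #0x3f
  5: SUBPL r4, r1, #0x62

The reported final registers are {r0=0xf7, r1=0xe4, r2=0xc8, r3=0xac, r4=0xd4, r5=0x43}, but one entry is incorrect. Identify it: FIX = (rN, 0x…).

0: ✓ CMP  NZCV=0000
1: ✓ MOVCC  r3←0xac
2: ✓ ADDNE  r2←0x69
3: ✓ CMP  NZCV=1001
4: ✓ SUBVS  r2←0x95
5: · SUBPL

FIX = (r2, 0x95)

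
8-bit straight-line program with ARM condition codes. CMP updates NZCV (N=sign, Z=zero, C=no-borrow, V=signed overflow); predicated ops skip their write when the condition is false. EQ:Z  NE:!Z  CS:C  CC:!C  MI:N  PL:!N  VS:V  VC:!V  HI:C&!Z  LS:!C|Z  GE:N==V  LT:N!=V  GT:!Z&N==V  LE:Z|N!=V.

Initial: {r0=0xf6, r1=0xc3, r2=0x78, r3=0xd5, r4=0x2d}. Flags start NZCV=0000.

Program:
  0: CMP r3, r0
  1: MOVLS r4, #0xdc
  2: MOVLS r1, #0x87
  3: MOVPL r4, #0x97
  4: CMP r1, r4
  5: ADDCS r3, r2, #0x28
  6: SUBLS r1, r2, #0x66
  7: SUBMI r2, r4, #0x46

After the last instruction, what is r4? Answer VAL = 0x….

[0] flags=1000 → (cmp)
[1] flags=1000 LS?T → r4=0xdc
[2] flags=1000 LS?T → r1=0x87
[3] flags=1000 PL?F → skip
[4] flags=1000 → (cmp)
[5] flags=1000 CS?F → skip
[6] flags=1000 LS?T → r1=0x12
[7] flags=1000 MI?T → r2=0x96

VAL = 0xdc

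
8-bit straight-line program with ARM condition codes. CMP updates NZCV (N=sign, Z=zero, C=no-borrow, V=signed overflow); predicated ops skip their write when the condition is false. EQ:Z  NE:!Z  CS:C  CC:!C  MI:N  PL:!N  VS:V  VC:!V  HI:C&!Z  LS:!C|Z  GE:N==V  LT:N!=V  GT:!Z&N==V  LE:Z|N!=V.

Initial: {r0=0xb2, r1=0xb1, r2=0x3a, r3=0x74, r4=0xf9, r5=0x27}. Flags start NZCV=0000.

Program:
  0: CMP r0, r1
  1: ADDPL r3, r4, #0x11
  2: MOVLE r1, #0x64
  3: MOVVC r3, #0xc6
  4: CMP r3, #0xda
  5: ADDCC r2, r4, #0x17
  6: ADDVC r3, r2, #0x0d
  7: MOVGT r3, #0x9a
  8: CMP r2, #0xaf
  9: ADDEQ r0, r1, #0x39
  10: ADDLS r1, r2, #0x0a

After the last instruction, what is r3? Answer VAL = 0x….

[0] flags=0010 → (cmp)
[1] flags=0010 PL?T → r3=0x0a
[2] flags=0010 LE?F → skip
[3] flags=0010 VC?T → r3=0xc6
[4] flags=1000 → (cmp)
[5] flags=1000 CC?T → r2=0x10
[6] flags=1000 VC?T → r3=0x1d
[7] flags=1000 GT?F → skip
[8] flags=0000 → (cmp)
[9] flags=0000 EQ?F → skip
[10] flags=0000 LS?T → r1=0x1a

VAL = 0x1d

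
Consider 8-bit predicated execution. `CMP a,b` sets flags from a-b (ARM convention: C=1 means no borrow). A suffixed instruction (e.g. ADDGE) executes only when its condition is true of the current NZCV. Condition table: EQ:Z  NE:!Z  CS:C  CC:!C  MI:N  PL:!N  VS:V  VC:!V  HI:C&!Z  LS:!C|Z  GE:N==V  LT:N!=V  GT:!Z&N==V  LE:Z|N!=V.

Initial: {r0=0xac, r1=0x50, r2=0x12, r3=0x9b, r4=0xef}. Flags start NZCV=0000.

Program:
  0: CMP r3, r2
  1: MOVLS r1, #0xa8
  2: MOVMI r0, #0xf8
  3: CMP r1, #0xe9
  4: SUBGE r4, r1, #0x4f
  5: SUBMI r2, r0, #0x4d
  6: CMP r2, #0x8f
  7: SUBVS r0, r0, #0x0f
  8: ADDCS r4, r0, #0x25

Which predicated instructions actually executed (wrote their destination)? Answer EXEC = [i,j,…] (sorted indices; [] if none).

EXEC = [2,4,7]

[0] flags=1010 → (cmp)
[1] flags=1010 LS?F → skip
[2] flags=1010 MI?T → r0=0xf8
[3] flags=0000 → (cmp)
[4] flags=0000 GE?T → r4=0x01
[5] flags=0000 MI?F → skip
[6] flags=1001 → (cmp)
[7] flags=1001 VS?T → r0=0xe9
[8] flags=1001 CS?F → skip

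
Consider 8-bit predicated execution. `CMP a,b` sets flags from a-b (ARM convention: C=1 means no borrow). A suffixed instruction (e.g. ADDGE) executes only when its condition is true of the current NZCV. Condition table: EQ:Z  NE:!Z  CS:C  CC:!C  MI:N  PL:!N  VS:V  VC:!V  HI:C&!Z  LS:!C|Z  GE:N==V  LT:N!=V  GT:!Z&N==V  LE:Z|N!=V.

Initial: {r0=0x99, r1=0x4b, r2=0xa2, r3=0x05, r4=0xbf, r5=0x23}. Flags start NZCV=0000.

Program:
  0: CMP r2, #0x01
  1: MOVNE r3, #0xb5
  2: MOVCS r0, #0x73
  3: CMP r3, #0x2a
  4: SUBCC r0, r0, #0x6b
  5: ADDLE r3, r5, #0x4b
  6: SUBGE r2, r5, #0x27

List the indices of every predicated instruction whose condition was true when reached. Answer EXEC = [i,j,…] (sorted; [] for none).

EXEC = [1,2,5]

[0] flags=1010 → (cmp)
[1] flags=1010 NE?T → r3=0xb5
[2] flags=1010 CS?T → r0=0x73
[3] flags=1010 → (cmp)
[4] flags=1010 CC?F → skip
[5] flags=1010 LE?T → r3=0x6e
[6] flags=1010 GE?F → skip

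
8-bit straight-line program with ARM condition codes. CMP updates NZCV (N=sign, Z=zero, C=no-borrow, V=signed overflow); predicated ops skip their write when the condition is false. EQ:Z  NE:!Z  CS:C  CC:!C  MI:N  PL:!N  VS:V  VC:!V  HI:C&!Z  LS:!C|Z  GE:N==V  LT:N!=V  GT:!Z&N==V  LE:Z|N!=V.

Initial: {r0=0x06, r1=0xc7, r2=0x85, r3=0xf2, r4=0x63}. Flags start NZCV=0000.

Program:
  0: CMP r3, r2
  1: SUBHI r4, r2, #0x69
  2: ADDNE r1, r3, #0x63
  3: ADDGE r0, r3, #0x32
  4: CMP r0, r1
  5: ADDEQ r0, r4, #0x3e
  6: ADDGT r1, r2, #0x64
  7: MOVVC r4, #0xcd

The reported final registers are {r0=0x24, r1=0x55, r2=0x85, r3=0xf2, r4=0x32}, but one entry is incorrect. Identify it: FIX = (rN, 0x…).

[0] flags=0010 → (cmp)
[1] flags=0010 HI?T → r4=0x1c
[2] flags=0010 NE?T → r1=0x55
[3] flags=0010 GE?T → r0=0x24
[4] flags=1000 → (cmp)
[5] flags=1000 EQ?F → skip
[6] flags=1000 GT?F → skip
[7] flags=1000 VC?T → r4=0xcd

FIX = (r4, 0xcd)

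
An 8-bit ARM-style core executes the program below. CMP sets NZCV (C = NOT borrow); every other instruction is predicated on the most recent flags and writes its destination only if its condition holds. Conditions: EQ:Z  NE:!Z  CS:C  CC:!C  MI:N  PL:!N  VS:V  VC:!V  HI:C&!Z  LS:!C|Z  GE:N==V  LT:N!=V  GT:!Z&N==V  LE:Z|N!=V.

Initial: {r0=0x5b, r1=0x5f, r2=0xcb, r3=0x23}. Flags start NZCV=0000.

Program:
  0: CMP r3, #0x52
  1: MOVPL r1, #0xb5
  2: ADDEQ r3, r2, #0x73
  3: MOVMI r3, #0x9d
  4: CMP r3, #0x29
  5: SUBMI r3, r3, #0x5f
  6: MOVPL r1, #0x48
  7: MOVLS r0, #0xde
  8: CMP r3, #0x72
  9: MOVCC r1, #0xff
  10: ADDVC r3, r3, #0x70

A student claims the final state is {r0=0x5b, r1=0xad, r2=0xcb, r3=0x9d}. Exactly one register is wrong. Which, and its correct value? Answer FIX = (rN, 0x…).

0: ✓ CMP  NZCV=1000
1: · MOVPL
2: · ADDEQ
3: ✓ MOVMI  r3←0x9d
4: ✓ CMP  NZCV=0011
5: · SUBMI
6: ✓ MOVPL  r1←0x48
7: · MOVLS
8: ✓ CMP  NZCV=0011
9: · MOVCC
10: · ADDVC

FIX = (r1, 0x48)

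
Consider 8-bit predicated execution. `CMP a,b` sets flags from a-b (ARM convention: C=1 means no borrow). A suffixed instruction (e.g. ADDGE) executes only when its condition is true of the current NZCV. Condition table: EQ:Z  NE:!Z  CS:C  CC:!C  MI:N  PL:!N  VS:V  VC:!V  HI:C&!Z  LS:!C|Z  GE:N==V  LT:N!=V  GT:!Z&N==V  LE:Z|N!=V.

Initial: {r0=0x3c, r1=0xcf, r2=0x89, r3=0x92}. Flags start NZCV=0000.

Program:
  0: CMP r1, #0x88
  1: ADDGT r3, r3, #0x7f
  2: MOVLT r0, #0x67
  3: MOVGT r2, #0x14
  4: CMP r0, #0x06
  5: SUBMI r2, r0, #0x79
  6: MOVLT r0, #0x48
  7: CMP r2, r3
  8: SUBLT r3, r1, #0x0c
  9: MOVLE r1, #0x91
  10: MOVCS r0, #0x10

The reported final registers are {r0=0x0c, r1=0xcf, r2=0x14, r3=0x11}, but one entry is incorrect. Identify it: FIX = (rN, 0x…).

0: ✓ CMP  NZCV=0010
1: ✓ ADDGT  r3←0x11
2: · MOVLT
3: ✓ MOVGT  r2←0x14
4: ✓ CMP  NZCV=0010
5: · SUBMI
6: · MOVLT
7: ✓ CMP  NZCV=0010
8: · SUBLT
9: · MOVLE
10: ✓ MOVCS  r0←0x10

FIX = (r0, 0x10)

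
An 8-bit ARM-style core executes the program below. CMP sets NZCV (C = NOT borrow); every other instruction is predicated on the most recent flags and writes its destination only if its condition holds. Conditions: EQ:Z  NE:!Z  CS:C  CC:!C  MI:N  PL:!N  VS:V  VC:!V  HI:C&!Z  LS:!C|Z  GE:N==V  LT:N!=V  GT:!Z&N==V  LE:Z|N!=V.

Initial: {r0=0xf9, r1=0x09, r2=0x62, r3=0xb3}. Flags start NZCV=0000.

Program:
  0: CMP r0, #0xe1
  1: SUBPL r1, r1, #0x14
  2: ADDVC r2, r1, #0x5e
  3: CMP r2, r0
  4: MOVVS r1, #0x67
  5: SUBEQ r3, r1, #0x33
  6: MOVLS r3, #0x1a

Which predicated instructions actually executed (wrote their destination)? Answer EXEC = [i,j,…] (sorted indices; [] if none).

EXEC = [1,2,6]

0: ✓ CMP  NZCV=0010
1: ✓ SUBPL  r1←0xf5
2: ✓ ADDVC  r2←0x53
3: ✓ CMP  NZCV=0000
4: · MOVVS
5: · SUBEQ
6: ✓ MOVLS  r3←0x1a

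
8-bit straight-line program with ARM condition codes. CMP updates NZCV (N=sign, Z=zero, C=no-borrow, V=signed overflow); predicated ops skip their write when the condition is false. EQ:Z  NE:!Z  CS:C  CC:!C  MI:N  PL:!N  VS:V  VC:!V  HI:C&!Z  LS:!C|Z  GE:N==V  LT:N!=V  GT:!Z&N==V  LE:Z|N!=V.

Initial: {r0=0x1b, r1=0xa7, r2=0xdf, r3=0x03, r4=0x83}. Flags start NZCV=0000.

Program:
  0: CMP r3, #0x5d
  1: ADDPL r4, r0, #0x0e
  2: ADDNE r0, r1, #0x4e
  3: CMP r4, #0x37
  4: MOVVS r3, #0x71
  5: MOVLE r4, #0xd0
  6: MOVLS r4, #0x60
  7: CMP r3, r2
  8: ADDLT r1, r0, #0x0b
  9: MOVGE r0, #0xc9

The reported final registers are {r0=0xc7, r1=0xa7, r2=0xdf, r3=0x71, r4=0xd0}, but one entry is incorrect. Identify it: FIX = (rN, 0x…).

[0] flags=1000 → (cmp)
[1] flags=1000 PL?F → skip
[2] flags=1000 NE?T → r0=0xf5
[3] flags=0011 → (cmp)
[4] flags=0011 VS?T → r3=0x71
[5] flags=0011 LE?T → r4=0xd0
[6] flags=0011 LS?F → skip
[7] flags=1001 → (cmp)
[8] flags=1001 LT?F → skip
[9] flags=1001 GE?T → r0=0xc9

FIX = (r0, 0xc9)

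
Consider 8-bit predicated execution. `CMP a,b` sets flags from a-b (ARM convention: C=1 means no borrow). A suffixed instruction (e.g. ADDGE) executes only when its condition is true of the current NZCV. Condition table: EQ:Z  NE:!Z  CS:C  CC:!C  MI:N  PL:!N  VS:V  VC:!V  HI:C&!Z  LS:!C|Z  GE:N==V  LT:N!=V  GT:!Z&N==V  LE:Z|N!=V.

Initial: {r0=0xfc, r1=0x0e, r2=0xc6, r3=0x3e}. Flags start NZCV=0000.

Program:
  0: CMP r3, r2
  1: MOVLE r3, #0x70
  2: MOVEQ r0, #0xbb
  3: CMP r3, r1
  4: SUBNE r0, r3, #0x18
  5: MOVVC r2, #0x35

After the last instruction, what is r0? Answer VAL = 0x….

0: ✓ CMP  NZCV=0000
1: · MOVLE
2: · MOVEQ
3: ✓ CMP  NZCV=0010
4: ✓ SUBNE  r0←0x26
5: ✓ MOVVC  r2←0x35

VAL = 0x26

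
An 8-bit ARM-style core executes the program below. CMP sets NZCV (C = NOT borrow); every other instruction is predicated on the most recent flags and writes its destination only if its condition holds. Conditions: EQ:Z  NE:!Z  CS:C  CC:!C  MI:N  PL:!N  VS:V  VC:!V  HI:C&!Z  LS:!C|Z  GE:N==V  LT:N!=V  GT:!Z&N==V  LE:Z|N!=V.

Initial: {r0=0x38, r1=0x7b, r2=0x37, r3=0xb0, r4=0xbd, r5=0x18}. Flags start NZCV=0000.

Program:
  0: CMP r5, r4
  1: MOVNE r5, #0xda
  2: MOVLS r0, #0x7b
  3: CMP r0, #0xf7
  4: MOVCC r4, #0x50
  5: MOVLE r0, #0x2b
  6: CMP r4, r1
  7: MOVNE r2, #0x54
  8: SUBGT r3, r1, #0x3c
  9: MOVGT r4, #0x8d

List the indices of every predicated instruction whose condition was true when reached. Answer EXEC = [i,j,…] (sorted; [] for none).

[0] flags=0000 → (cmp)
[1] flags=0000 NE?T → r5=0xda
[2] flags=0000 LS?T → r0=0x7b
[3] flags=1001 → (cmp)
[4] flags=1001 CC?T → r4=0x50
[5] flags=1001 LE?F → skip
[6] flags=1000 → (cmp)
[7] flags=1000 NE?T → r2=0x54
[8] flags=1000 GT?F → skip
[9] flags=1000 GT?F → skip

EXEC = [1,2,4,7]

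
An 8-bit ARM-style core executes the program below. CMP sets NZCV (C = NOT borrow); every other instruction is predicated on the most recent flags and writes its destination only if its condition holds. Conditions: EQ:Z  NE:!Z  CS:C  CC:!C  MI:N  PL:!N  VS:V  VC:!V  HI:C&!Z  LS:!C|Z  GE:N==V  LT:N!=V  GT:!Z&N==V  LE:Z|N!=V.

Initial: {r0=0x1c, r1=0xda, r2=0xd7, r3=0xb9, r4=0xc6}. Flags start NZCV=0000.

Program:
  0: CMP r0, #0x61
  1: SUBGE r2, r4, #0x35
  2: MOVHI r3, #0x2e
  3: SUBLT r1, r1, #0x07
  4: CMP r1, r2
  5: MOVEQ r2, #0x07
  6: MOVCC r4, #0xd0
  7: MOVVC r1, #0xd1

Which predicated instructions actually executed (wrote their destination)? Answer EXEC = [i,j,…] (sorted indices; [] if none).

EXEC = [3,6,7]

0: ✓ CMP  NZCV=1000
1: · SUBGE
2: · MOVHI
3: ✓ SUBLT  r1←0xd3
4: ✓ CMP  NZCV=1000
5: · MOVEQ
6: ✓ MOVCC  r4←0xd0
7: ✓ MOVVC  r1←0xd1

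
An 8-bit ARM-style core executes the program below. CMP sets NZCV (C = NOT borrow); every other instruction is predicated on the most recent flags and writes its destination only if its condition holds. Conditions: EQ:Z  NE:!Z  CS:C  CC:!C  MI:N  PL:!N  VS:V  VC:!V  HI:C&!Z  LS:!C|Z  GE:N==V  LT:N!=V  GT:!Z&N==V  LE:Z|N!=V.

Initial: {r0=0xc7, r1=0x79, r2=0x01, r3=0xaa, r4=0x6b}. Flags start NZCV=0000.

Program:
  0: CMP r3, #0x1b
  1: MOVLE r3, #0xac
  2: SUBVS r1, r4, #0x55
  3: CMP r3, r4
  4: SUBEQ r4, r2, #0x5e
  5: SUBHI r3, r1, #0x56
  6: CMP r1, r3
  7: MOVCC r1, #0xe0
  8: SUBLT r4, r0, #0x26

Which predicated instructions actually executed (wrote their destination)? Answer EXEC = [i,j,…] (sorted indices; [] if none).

EXEC = [1,5]

0: ✓ CMP  NZCV=1010
1: ✓ MOVLE  r3←0xac
2: · SUBVS
3: ✓ CMP  NZCV=0011
4: · SUBEQ
5: ✓ SUBHI  r3←0x23
6: ✓ CMP  NZCV=0010
7: · MOVCC
8: · SUBLT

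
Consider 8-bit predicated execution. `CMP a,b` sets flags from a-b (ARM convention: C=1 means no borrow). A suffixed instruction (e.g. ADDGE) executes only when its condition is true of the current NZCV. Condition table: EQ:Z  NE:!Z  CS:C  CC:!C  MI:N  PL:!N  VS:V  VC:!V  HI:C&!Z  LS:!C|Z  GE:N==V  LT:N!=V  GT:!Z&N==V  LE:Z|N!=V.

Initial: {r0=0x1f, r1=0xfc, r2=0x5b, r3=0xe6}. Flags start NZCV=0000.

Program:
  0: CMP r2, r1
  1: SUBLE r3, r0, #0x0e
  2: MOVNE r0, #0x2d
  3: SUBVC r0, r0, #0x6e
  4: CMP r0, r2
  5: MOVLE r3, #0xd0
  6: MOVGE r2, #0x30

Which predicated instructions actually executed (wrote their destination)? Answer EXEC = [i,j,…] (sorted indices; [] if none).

EXEC = [2,3,5]

[0] flags=0000 → (cmp)
[1] flags=0000 LE?F → skip
[2] flags=0000 NE?T → r0=0x2d
[3] flags=0000 VC?T → r0=0xbf
[4] flags=0011 → (cmp)
[5] flags=0011 LE?T → r3=0xd0
[6] flags=0011 GE?F → skip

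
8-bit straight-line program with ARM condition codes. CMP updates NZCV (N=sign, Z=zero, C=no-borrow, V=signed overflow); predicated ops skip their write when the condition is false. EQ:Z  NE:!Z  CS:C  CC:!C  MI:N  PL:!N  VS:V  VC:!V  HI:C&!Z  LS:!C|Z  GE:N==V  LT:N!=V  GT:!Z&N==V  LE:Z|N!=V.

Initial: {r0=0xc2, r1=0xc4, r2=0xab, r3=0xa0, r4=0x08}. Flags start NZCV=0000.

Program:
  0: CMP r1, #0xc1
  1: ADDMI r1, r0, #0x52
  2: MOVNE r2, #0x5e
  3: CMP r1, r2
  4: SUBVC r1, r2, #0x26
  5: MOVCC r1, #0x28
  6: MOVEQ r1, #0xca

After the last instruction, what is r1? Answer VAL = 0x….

0: ✓ CMP  NZCV=0010
1: · ADDMI
2: ✓ MOVNE  r2←0x5e
3: ✓ CMP  NZCV=0011
4: · SUBVC
5: · MOVCC
6: · MOVEQ

VAL = 0xc4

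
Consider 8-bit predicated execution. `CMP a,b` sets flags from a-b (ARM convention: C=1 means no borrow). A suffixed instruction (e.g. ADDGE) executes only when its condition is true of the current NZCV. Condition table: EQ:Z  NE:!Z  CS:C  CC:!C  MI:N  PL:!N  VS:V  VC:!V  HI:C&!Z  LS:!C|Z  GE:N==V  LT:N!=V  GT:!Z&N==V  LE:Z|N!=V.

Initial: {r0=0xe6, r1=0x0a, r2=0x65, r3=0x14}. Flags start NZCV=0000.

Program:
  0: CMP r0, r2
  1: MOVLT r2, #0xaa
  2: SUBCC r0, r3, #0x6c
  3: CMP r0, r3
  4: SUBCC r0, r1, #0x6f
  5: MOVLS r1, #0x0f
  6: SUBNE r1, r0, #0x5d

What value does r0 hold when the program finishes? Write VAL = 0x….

0: ✓ CMP  NZCV=1010
1: ✓ MOVLT  r2←0xaa
2: · SUBCC
3: ✓ CMP  NZCV=1010
4: · SUBCC
5: · MOVLS
6: ✓ SUBNE  r1←0x89

VAL = 0xe6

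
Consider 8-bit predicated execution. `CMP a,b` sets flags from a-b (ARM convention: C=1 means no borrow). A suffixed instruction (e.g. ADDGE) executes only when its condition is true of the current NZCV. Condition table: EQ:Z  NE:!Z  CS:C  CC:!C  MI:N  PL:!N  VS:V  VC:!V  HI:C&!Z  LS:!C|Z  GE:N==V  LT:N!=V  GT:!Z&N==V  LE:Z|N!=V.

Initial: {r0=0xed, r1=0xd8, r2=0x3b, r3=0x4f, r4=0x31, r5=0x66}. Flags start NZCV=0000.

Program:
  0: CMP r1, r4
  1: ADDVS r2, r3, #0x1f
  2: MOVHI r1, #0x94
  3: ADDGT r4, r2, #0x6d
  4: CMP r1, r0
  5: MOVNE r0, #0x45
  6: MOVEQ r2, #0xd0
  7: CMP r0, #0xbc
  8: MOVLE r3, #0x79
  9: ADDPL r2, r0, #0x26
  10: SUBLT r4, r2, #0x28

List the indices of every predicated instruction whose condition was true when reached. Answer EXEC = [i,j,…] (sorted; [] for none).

[0] flags=1010 → (cmp)
[1] flags=1010 VS?F → skip
[2] flags=1010 HI?T → r1=0x94
[3] flags=1010 GT?F → skip
[4] flags=1000 → (cmp)
[5] flags=1000 NE?T → r0=0x45
[6] flags=1000 EQ?F → skip
[7] flags=1001 → (cmp)
[8] flags=1001 LE?F → skip
[9] flags=1001 PL?F → skip
[10] flags=1001 LT?F → skip

EXEC = [2,5]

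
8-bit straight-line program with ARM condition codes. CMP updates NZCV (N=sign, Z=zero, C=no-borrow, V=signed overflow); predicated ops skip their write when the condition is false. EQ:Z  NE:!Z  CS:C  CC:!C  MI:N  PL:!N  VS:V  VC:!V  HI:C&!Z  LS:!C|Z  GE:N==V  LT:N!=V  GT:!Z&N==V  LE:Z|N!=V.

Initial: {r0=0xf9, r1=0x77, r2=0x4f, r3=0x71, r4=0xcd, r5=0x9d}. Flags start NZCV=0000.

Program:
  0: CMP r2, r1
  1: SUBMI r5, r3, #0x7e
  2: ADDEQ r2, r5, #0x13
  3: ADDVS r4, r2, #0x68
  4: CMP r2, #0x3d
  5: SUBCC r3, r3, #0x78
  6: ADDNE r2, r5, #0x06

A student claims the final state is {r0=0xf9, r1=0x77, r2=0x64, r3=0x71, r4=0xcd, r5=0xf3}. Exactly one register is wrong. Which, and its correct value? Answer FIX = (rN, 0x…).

FIX = (r2, 0xf9)

[0] flags=1000 → (cmp)
[1] flags=1000 MI?T → r5=0xf3
[2] flags=1000 EQ?F → skip
[3] flags=1000 VS?F → skip
[4] flags=0010 → (cmp)
[5] flags=0010 CC?F → skip
[6] flags=0010 NE?T → r2=0xf9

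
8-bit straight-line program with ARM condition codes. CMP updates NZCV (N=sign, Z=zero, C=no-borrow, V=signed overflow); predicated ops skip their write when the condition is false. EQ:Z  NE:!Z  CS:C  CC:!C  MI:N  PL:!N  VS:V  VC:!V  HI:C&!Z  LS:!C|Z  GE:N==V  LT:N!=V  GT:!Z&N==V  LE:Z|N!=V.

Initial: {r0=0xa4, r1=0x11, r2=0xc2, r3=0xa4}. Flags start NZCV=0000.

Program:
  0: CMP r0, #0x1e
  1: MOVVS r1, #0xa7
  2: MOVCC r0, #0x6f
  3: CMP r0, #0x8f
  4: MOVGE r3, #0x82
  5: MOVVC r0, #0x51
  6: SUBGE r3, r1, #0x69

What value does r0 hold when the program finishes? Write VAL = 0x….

VAL = 0x51

[0] flags=1010 → (cmp)
[1] flags=1010 VS?F → skip
[2] flags=1010 CC?F → skip
[3] flags=0010 → (cmp)
[4] flags=0010 GE?T → r3=0x82
[5] flags=0010 VC?T → r0=0x51
[6] flags=0010 GE?T → r3=0xa8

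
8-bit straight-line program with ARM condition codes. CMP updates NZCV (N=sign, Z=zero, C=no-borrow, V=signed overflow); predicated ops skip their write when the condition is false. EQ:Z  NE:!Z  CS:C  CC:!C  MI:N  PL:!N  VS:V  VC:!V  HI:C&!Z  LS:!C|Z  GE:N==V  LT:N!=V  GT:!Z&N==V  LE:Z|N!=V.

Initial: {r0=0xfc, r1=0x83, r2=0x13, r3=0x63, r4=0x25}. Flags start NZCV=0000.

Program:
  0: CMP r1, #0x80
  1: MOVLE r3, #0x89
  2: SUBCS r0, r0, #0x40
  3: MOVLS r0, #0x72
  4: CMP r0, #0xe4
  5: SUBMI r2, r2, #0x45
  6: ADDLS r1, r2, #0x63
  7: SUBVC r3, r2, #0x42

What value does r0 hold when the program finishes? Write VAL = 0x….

0: ✓ CMP  NZCV=0010
1: · MOVLE
2: ✓ SUBCS  r0←0xbc
3: · MOVLS
4: ✓ CMP  NZCV=1000
5: ✓ SUBMI  r2←0xce
6: ✓ ADDLS  r1←0x31
7: ✓ SUBVC  r3←0x8c

VAL = 0xbc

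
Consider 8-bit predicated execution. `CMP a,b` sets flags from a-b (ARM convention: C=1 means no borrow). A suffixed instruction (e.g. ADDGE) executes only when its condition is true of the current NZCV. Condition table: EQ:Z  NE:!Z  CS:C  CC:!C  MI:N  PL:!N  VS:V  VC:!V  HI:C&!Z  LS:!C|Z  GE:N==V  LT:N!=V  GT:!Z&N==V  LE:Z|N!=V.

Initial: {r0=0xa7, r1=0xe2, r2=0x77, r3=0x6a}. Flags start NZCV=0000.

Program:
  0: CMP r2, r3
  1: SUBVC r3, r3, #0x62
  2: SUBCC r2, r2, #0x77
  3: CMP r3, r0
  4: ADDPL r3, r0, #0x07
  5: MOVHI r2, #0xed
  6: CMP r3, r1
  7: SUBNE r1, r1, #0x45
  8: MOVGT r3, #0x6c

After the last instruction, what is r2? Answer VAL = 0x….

VAL = 0x77

[0] flags=0010 → (cmp)
[1] flags=0010 VC?T → r3=0x08
[2] flags=0010 CC?F → skip
[3] flags=0000 → (cmp)
[4] flags=0000 PL?T → r3=0xae
[5] flags=0000 HI?F → skip
[6] flags=1000 → (cmp)
[7] flags=1000 NE?T → r1=0x9d
[8] flags=1000 GT?F → skip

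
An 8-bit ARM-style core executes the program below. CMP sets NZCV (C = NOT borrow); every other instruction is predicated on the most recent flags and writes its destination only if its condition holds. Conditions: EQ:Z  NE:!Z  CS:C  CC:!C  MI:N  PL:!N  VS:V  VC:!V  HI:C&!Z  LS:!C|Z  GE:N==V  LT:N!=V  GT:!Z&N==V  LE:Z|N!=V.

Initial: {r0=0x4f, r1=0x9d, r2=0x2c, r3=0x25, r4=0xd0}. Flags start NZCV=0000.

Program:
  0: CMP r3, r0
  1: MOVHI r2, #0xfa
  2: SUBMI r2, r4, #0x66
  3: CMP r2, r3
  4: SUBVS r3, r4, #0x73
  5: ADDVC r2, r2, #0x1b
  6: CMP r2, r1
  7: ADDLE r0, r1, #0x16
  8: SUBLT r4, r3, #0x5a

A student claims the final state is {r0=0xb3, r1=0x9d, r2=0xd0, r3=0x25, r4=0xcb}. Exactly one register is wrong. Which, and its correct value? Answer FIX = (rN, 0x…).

[0] flags=1000 → (cmp)
[1] flags=1000 HI?F → skip
[2] flags=1000 MI?T → r2=0x6a
[3] flags=0010 → (cmp)
[4] flags=0010 VS?F → skip
[5] flags=0010 VC?T → r2=0x85
[6] flags=1000 → (cmp)
[7] flags=1000 LE?T → r0=0xb3
[8] flags=1000 LT?T → r4=0xcb

FIX = (r2, 0x85)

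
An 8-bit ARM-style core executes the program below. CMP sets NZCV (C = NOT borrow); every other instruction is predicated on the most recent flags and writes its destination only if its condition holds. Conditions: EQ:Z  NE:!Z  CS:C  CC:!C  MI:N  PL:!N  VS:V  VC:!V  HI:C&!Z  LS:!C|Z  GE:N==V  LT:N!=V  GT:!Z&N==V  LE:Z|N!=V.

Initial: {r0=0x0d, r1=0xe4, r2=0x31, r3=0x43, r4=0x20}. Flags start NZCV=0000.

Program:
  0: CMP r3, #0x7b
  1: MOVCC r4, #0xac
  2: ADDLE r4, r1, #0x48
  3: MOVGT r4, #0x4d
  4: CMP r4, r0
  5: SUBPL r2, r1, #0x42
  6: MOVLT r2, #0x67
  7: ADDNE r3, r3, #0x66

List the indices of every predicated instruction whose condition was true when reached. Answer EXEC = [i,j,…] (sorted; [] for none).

EXEC = [1,2,5,7]

0: ✓ CMP  NZCV=1000
1: ✓ MOVCC  r4←0xac
2: ✓ ADDLE  r4←0x2c
3: · MOVGT
4: ✓ CMP  NZCV=0010
5: ✓ SUBPL  r2←0xa2
6: · MOVLT
7: ✓ ADDNE  r3←0xa9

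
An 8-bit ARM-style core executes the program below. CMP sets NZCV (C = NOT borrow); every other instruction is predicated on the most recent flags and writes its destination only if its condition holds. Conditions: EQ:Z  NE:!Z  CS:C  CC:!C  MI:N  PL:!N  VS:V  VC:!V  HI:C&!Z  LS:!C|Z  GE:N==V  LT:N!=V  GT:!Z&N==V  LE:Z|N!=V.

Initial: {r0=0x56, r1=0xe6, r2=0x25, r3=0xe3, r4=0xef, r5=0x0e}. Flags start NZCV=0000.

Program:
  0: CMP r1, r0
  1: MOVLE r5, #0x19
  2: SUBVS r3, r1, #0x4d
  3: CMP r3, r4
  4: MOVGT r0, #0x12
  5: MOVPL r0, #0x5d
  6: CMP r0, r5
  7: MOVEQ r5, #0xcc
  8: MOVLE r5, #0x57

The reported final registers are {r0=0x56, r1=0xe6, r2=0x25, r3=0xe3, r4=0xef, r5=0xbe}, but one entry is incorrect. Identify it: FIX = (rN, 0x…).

[0] flags=1010 → (cmp)
[1] flags=1010 LE?T → r5=0x19
[2] flags=1010 VS?F → skip
[3] flags=1000 → (cmp)
[4] flags=1000 GT?F → skip
[5] flags=1000 PL?F → skip
[6] flags=0010 → (cmp)
[7] flags=0010 EQ?F → skip
[8] flags=0010 LE?F → skip

FIX = (r5, 0x19)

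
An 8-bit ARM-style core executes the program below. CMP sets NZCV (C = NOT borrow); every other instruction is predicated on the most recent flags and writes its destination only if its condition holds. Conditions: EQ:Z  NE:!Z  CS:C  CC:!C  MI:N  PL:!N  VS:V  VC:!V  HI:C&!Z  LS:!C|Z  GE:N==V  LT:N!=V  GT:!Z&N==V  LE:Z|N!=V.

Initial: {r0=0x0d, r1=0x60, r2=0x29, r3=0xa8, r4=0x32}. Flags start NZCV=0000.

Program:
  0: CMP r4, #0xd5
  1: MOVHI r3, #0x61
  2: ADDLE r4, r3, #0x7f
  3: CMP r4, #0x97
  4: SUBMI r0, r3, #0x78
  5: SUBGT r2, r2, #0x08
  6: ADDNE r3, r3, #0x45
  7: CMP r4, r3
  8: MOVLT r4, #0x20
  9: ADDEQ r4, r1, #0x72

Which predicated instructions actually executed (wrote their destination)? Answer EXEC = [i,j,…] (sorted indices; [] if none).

[0] flags=0000 → (cmp)
[1] flags=0000 HI?F → skip
[2] flags=0000 LE?F → skip
[3] flags=1001 → (cmp)
[4] flags=1001 MI?T → r0=0x30
[5] flags=1001 GT?T → r2=0x21
[6] flags=1001 NE?T → r3=0xed
[7] flags=0000 → (cmp)
[8] flags=0000 LT?F → skip
[9] flags=0000 EQ?F → skip

EXEC = [4,5,6]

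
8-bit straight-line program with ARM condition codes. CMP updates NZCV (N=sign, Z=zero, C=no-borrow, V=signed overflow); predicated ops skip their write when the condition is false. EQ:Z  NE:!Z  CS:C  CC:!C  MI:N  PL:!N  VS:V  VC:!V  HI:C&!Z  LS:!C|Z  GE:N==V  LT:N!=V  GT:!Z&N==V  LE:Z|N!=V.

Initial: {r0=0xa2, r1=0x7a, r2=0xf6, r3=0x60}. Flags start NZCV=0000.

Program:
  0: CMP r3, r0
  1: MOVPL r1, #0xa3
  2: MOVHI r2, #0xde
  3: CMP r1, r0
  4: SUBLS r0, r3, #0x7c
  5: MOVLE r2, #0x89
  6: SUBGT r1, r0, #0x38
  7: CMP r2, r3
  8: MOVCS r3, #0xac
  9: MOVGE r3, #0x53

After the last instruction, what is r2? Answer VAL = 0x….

VAL = 0xf6

[0] flags=1001 → (cmp)
[1] flags=1001 PL?F → skip
[2] flags=1001 HI?F → skip
[3] flags=1001 → (cmp)
[4] flags=1001 LS?T → r0=0xe4
[5] flags=1001 LE?F → skip
[6] flags=1001 GT?T → r1=0xac
[7] flags=1010 → (cmp)
[8] flags=1010 CS?T → r3=0xac
[9] flags=1010 GE?F → skip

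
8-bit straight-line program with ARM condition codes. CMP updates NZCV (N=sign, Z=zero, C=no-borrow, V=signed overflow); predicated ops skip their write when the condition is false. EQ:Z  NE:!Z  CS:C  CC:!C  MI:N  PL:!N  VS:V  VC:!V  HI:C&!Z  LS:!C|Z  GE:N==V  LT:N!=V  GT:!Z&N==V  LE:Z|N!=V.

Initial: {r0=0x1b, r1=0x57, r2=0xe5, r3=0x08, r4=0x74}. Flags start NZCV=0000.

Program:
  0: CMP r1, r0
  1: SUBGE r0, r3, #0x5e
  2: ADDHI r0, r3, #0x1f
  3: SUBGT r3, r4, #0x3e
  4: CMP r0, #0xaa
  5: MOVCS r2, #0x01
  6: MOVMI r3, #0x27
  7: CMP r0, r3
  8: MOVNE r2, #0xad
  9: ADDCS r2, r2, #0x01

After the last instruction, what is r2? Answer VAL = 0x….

0: ✓ CMP  NZCV=0010
1: ✓ SUBGE  r0←0xaa
2: ✓ ADDHI  r0←0x27
3: ✓ SUBGT  r3←0x36
4: ✓ CMP  NZCV=0000
5: · MOVCS
6: · MOVMI
7: ✓ CMP  NZCV=1000
8: ✓ MOVNE  r2←0xad
9: · ADDCS

VAL = 0xad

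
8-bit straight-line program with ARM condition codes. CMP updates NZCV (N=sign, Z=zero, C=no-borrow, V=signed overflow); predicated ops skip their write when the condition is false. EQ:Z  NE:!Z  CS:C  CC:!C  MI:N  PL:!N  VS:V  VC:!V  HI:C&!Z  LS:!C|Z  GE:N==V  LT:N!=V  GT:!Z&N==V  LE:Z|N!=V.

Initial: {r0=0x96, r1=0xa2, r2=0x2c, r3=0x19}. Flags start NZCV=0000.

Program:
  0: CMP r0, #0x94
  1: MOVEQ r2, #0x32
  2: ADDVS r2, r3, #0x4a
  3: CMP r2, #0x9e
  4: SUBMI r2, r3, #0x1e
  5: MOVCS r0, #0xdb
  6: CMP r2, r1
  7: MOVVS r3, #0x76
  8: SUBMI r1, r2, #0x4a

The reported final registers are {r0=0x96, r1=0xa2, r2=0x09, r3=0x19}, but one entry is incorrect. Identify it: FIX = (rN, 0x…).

FIX = (r2, 0xfb)

[0] flags=0010 → (cmp)
[1] flags=0010 EQ?F → skip
[2] flags=0010 VS?F → skip
[3] flags=1001 → (cmp)
[4] flags=1001 MI?T → r2=0xfb
[5] flags=1001 CS?F → skip
[6] flags=0010 → (cmp)
[7] flags=0010 VS?F → skip
[8] flags=0010 MI?F → skip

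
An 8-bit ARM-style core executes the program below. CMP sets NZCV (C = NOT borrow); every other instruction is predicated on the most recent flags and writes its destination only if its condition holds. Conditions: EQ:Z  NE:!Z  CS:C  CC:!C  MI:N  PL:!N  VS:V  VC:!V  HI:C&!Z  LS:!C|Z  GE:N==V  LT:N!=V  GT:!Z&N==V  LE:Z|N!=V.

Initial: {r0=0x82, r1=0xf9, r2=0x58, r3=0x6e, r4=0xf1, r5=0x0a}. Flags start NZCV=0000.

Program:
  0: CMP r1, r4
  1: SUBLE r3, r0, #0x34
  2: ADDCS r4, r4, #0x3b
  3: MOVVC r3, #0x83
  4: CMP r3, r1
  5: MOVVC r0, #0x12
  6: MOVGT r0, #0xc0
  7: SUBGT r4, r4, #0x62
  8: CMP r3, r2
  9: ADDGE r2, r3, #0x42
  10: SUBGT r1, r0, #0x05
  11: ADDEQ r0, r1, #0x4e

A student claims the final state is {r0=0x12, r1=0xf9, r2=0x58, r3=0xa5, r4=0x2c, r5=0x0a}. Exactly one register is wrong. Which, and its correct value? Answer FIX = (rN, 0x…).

FIX = (r3, 0x83)

[0] flags=0010 → (cmp)
[1] flags=0010 LE?F → skip
[2] flags=0010 CS?T → r4=0x2c
[3] flags=0010 VC?T → r3=0x83
[4] flags=1000 → (cmp)
[5] flags=1000 VC?T → r0=0x12
[6] flags=1000 GT?F → skip
[7] flags=1000 GT?F → skip
[8] flags=0011 → (cmp)
[9] flags=0011 GE?F → skip
[10] flags=0011 GT?F → skip
[11] flags=0011 EQ?F → skip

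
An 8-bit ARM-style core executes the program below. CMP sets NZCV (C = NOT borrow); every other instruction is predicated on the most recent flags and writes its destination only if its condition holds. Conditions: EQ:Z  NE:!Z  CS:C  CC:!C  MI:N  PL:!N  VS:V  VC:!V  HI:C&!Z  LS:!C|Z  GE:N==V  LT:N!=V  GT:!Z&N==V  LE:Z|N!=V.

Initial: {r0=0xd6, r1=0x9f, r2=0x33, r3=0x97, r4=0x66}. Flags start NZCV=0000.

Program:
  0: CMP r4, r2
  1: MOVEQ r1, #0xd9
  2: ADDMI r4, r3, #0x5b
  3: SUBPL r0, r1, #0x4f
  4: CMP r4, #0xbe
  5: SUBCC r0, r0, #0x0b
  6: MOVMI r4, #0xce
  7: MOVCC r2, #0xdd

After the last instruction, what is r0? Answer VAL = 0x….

VAL = 0x45

0: ✓ CMP  NZCV=0010
1: · MOVEQ
2: · ADDMI
3: ✓ SUBPL  r0←0x50
4: ✓ CMP  NZCV=1001
5: ✓ SUBCC  r0←0x45
6: ✓ MOVMI  r4←0xce
7: ✓ MOVCC  r2←0xdd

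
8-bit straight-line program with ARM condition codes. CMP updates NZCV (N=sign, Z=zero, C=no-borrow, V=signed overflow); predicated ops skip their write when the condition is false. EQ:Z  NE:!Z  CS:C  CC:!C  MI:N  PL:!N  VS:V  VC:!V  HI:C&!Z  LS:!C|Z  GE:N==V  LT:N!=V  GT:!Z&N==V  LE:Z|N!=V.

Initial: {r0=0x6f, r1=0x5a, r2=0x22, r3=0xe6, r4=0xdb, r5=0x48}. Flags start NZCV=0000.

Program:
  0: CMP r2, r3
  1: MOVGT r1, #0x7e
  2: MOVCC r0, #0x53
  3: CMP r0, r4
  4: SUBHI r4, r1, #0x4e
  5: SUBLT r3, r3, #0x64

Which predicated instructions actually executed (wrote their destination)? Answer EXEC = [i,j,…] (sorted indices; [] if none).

EXEC = [1,2]

[0] flags=0000 → (cmp)
[1] flags=0000 GT?T → r1=0x7e
[2] flags=0000 CC?T → r0=0x53
[3] flags=0000 → (cmp)
[4] flags=0000 HI?F → skip
[5] flags=0000 LT?F → skip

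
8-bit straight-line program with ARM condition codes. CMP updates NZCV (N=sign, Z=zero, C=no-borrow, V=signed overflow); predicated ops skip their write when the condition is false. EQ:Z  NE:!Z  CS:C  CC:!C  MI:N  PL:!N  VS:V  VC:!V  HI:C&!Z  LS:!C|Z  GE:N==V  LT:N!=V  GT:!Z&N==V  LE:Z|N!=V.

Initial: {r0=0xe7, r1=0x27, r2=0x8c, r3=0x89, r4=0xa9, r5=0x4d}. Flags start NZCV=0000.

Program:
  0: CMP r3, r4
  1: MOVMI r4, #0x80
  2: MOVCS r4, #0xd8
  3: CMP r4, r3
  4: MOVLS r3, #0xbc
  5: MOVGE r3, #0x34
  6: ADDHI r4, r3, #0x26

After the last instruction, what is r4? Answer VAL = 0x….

0: ✓ CMP  NZCV=1000
1: ✓ MOVMI  r4←0x80
2: · MOVCS
3: ✓ CMP  NZCV=1000
4: ✓ MOVLS  r3←0xbc
5: · MOVGE
6: · ADDHI

VAL = 0x80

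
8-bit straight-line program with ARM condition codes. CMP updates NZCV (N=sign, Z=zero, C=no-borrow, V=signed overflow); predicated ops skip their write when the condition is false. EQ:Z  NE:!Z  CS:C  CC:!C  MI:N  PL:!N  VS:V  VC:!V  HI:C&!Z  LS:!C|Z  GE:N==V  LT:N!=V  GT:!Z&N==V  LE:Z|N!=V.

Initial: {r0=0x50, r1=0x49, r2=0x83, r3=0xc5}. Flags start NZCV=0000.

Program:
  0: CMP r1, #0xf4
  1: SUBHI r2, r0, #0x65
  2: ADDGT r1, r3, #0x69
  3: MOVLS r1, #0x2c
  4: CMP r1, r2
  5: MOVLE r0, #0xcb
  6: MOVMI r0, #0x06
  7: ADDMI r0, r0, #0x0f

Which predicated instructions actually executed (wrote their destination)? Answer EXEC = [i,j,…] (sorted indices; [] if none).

EXEC = [2,3,6,7]

[0] flags=0000 → (cmp)
[1] flags=0000 HI?F → skip
[2] flags=0000 GT?T → r1=0x2e
[3] flags=0000 LS?T → r1=0x2c
[4] flags=1001 → (cmp)
[5] flags=1001 LE?F → skip
[6] flags=1001 MI?T → r0=0x06
[7] flags=1001 MI?T → r0=0x15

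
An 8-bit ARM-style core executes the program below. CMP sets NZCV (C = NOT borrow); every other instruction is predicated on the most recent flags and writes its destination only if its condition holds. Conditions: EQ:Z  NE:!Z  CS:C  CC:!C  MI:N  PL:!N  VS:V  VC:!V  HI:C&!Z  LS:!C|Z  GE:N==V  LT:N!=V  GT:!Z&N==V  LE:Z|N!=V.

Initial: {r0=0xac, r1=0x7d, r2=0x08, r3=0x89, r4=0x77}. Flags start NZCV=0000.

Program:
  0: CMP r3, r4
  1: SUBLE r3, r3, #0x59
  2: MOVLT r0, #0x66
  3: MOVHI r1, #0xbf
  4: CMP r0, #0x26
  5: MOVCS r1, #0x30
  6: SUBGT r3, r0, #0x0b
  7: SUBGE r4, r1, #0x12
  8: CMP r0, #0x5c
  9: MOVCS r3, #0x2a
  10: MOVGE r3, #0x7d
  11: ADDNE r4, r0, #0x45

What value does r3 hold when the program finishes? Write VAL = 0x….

[0] flags=0011 → (cmp)
[1] flags=0011 LE?T → r3=0x30
[2] flags=0011 LT?T → r0=0x66
[3] flags=0011 HI?T → r1=0xbf
[4] flags=0010 → (cmp)
[5] flags=0010 CS?T → r1=0x30
[6] flags=0010 GT?T → r3=0x5b
[7] flags=0010 GE?T → r4=0x1e
[8] flags=0010 → (cmp)
[9] flags=0010 CS?T → r3=0x2a
[10] flags=0010 GE?T → r3=0x7d
[11] flags=0010 NE?T → r4=0xab

VAL = 0x7d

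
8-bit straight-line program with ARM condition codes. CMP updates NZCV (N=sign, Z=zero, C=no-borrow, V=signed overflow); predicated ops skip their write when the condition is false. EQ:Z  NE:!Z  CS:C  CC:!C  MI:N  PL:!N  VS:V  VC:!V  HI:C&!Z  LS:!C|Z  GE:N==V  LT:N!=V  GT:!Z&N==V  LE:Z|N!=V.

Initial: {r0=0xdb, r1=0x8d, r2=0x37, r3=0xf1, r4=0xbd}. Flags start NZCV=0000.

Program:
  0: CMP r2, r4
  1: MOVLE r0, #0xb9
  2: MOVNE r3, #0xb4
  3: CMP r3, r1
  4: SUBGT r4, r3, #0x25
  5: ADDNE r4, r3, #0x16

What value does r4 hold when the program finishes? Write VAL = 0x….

VAL = 0xca

0: ✓ CMP  NZCV=0000
1: · MOVLE
2: ✓ MOVNE  r3←0xb4
3: ✓ CMP  NZCV=0010
4: ✓ SUBGT  r4←0x8f
5: ✓ ADDNE  r4←0xca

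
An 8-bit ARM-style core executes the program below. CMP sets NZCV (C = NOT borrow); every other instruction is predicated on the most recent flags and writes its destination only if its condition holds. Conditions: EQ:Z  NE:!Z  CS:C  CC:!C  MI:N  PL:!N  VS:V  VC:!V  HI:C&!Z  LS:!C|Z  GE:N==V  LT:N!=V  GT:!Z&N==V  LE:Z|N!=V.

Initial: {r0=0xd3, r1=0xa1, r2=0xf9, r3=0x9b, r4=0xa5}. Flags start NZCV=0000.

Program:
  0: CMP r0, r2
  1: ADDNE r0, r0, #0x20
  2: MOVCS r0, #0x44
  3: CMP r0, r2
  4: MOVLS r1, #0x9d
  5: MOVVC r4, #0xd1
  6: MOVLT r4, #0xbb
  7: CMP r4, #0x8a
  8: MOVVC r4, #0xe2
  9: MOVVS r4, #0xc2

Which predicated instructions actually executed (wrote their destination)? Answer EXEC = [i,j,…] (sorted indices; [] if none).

[0] flags=1000 → (cmp)
[1] flags=1000 NE?T → r0=0xf3
[2] flags=1000 CS?F → skip
[3] flags=1000 → (cmp)
[4] flags=1000 LS?T → r1=0x9d
[5] flags=1000 VC?T → r4=0xd1
[6] flags=1000 LT?T → r4=0xbb
[7] flags=0010 → (cmp)
[8] flags=0010 VC?T → r4=0xe2
[9] flags=0010 VS?F → skip

EXEC = [1,4,5,6,8]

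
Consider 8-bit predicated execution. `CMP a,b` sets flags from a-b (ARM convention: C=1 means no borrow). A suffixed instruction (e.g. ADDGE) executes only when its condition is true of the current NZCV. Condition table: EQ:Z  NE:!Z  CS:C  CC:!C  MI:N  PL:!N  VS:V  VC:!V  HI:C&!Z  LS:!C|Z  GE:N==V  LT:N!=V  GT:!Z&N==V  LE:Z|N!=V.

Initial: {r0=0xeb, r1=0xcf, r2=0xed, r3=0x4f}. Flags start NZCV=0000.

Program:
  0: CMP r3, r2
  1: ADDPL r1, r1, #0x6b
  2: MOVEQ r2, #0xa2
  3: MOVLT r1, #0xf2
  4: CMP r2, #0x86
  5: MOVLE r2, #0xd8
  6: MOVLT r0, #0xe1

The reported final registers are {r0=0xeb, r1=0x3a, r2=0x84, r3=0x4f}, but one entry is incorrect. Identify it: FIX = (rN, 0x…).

FIX = (r2, 0xed)

0: ✓ CMP  NZCV=0000
1: ✓ ADDPL  r1←0x3a
2: · MOVEQ
3: · MOVLT
4: ✓ CMP  NZCV=0010
5: · MOVLE
6: · MOVLT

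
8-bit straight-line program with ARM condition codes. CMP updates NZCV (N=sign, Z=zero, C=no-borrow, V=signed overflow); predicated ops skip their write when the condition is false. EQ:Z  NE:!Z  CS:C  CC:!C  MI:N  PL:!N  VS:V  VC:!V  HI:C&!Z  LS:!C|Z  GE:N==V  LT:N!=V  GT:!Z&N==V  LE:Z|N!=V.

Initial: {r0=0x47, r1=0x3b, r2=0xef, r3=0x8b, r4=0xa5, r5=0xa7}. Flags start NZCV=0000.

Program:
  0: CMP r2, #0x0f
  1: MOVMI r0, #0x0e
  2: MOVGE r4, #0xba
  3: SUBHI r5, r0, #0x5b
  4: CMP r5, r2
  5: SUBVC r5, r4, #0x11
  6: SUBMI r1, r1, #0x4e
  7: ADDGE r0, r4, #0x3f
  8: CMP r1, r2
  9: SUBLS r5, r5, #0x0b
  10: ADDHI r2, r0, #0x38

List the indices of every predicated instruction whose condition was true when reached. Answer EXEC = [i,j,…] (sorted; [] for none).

[0] flags=1010 → (cmp)
[1] flags=1010 MI?T → r0=0x0e
[2] flags=1010 GE?F → skip
[3] flags=1010 HI?T → r5=0xb3
[4] flags=1000 → (cmp)
[5] flags=1000 VC?T → r5=0x94
[6] flags=1000 MI?T → r1=0xed
[7] flags=1000 GE?F → skip
[8] flags=1000 → (cmp)
[9] flags=1000 LS?T → r5=0x89
[10] flags=1000 HI?F → skip

EXEC = [1,3,5,6,9]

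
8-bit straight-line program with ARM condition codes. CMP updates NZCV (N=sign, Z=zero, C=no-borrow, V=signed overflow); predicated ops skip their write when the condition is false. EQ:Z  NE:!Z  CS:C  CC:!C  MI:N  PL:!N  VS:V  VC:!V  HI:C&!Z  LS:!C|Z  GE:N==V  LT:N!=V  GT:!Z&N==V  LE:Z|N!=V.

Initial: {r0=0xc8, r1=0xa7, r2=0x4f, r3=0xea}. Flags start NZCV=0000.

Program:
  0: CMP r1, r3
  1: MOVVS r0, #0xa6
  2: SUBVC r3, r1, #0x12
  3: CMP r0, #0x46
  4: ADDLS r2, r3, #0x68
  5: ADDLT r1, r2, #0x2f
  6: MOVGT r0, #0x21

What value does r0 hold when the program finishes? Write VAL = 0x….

0: ✓ CMP  NZCV=1000
1: · MOVVS
2: ✓ SUBVC  r3←0x95
3: ✓ CMP  NZCV=1010
4: · ADDLS
5: ✓ ADDLT  r1←0x7e
6: · MOVGT

VAL = 0xc8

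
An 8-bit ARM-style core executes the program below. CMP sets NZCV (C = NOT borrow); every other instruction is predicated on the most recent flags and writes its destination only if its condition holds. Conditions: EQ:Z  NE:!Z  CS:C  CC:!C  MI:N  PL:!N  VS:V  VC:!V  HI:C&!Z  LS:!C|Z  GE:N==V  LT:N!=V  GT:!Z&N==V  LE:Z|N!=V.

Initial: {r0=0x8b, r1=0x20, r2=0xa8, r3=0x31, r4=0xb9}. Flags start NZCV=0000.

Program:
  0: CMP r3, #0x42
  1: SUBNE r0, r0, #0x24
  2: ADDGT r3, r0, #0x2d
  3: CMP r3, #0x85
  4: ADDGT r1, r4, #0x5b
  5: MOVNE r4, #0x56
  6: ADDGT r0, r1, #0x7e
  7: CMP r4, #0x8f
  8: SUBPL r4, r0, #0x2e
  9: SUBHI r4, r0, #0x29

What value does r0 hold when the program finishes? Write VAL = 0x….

0: ✓ CMP  NZCV=1000
1: ✓ SUBNE  r0←0x67
2: · ADDGT
3: ✓ CMP  NZCV=1001
4: ✓ ADDGT  r1←0x14
5: ✓ MOVNE  r4←0x56
6: ✓ ADDGT  r0←0x92
7: ✓ CMP  NZCV=1001
8: · SUBPL
9: · SUBHI

VAL = 0x92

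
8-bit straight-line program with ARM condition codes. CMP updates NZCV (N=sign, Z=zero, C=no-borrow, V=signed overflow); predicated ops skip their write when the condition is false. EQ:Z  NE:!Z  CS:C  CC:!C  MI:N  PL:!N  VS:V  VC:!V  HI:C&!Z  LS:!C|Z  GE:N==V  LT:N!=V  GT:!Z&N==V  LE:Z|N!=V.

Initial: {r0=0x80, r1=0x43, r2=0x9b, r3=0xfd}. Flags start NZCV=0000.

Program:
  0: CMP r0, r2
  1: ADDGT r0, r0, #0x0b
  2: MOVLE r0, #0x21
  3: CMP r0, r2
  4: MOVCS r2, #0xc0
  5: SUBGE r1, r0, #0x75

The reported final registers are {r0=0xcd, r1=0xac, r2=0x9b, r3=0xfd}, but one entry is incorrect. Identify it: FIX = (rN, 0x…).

[0] flags=1000 → (cmp)
[1] flags=1000 GT?F → skip
[2] flags=1000 LE?T → r0=0x21
[3] flags=1001 → (cmp)
[4] flags=1001 CS?F → skip
[5] flags=1001 GE?T → r1=0xac

FIX = (r0, 0x21)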